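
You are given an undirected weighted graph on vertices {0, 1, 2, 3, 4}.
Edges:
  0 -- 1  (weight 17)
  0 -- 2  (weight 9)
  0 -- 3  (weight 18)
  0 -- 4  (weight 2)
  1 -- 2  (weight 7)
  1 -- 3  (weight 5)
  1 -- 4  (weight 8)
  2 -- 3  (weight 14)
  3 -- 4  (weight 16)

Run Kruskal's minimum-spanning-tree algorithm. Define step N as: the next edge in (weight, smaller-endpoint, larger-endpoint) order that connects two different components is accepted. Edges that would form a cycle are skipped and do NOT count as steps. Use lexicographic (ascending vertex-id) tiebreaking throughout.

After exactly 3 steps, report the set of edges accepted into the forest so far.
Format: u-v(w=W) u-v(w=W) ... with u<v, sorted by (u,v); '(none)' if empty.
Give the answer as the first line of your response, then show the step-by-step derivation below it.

0-4(w=2) 1-2(w=7) 1-3(w=5)

step 1: add edge 0-4 (w=2); MST = {0-4(w=2)}
step 2: add edge 1-3 (w=5); MST = {0-4(w=2) 1-3(w=5)}
step 3: add edge 1-2 (w=7); MST = {0-4(w=2) 1-2(w=7) 1-3(w=5)}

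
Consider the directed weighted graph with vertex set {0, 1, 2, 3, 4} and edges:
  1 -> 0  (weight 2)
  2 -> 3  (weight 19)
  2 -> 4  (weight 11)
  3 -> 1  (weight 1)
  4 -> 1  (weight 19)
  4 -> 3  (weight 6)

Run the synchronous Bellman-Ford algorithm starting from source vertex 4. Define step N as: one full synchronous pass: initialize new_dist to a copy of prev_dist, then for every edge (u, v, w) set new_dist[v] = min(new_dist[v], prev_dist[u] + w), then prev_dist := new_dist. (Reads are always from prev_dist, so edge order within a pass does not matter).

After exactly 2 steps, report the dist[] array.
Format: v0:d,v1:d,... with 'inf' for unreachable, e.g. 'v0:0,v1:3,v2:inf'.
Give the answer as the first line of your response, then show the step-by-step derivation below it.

v0:21,v1:7,v2:inf,v3:6,v4:0

step 1: dist = v0:inf,v1:19,v2:inf,v3:6,v4:0
step 2: dist = v0:21,v1:7,v2:inf,v3:6,v4:0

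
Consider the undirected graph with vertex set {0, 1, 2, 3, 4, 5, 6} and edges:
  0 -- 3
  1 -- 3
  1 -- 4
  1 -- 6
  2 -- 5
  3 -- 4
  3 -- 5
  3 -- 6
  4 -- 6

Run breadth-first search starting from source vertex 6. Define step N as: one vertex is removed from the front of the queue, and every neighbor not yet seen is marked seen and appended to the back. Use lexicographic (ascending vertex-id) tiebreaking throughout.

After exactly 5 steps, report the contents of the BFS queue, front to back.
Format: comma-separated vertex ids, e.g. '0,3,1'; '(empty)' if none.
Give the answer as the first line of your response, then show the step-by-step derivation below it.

5

step 1: dequeue 6; queue=[1,3,4]; order=6
step 2: dequeue 1; queue=[3,4]; order=6,1
step 3: dequeue 3; queue=[4,0,5]; order=6,1,3
step 4: dequeue 4; queue=[0,5]; order=6,1,3,4
step 5: dequeue 0; queue=[5]; order=6,1,3,4,0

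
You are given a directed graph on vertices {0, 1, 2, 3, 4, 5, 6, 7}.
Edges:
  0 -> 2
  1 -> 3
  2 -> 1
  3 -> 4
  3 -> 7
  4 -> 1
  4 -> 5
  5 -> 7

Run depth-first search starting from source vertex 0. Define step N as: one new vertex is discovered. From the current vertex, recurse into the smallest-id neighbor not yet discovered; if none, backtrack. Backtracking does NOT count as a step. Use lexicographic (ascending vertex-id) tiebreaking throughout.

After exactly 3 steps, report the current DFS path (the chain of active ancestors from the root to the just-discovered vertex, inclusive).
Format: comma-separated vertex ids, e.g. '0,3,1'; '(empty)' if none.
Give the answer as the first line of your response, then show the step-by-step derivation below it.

0,2,1

step 1: discover 0; path=0; order=0
step 2: discover 2; path=0>2; order=0,2
step 3: discover 1; path=0>2>1; order=0,2,1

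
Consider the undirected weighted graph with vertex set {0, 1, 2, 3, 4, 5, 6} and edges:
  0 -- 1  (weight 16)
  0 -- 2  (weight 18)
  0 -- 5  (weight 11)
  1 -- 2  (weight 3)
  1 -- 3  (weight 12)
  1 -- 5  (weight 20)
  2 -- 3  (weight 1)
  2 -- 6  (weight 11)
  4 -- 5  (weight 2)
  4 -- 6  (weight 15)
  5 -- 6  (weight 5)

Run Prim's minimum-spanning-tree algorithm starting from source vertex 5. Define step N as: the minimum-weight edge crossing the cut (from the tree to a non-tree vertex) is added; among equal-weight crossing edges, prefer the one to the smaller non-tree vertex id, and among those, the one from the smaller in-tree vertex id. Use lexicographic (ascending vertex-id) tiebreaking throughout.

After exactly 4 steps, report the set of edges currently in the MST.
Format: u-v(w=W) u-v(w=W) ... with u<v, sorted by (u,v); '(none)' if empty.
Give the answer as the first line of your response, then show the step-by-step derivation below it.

0-5(w=11) 2-6(w=11) 4-5(w=2) 5-6(w=5)

step 1: add edge 4-5 (w=2); MST = {4-5(w=2)}
step 2: add edge 5-6 (w=5); MST = {4-5(w=2) 5-6(w=5)}
step 3: add edge 0-5 (w=11); MST = {0-5(w=11) 4-5(w=2) 5-6(w=5)}
step 4: add edge 2-6 (w=11); MST = {0-5(w=11) 2-6(w=11) 4-5(w=2) 5-6(w=5)}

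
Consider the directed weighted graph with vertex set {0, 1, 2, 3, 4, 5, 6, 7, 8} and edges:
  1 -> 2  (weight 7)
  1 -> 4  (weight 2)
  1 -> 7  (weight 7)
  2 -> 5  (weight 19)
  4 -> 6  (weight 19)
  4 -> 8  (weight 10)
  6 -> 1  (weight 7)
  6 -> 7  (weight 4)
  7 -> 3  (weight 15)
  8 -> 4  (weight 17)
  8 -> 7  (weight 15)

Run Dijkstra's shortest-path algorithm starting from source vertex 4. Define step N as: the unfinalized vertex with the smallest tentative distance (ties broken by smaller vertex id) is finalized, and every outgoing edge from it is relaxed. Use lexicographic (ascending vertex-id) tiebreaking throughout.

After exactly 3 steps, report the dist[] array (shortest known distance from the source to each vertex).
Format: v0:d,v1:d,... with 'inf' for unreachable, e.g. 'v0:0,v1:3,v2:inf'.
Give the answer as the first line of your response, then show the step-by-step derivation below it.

v0:inf,v1:26,v2:inf,v3:inf,v4:0,v5:inf,v6:19,v7:23,v8:10

step 1: dist = v0:inf,v1:inf,v2:inf,v3:inf,v4:0,v5:inf,v6:19,v7:inf,v8:10
step 2: dist = v0:inf,v1:inf,v2:inf,v3:inf,v4:0,v5:inf,v6:19,v7:25,v8:10
step 3: dist = v0:inf,v1:26,v2:inf,v3:inf,v4:0,v5:inf,v6:19,v7:23,v8:10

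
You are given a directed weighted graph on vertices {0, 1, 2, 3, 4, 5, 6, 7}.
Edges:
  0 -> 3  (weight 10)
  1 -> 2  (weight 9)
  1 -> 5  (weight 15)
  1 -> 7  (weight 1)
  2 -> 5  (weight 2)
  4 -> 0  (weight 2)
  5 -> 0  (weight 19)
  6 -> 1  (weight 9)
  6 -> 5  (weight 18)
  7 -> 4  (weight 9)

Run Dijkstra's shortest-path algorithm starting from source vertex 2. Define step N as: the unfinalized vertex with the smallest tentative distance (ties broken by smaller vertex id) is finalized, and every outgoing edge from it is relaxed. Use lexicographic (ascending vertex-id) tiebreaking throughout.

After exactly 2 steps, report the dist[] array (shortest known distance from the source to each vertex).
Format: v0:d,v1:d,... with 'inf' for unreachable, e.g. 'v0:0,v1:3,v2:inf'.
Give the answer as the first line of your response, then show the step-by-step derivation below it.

v0:21,v1:inf,v2:0,v3:inf,v4:inf,v5:2,v6:inf,v7:inf

step 1: dist = v0:inf,v1:inf,v2:0,v3:inf,v4:inf,v5:2,v6:inf,v7:inf
step 2: dist = v0:21,v1:inf,v2:0,v3:inf,v4:inf,v5:2,v6:inf,v7:inf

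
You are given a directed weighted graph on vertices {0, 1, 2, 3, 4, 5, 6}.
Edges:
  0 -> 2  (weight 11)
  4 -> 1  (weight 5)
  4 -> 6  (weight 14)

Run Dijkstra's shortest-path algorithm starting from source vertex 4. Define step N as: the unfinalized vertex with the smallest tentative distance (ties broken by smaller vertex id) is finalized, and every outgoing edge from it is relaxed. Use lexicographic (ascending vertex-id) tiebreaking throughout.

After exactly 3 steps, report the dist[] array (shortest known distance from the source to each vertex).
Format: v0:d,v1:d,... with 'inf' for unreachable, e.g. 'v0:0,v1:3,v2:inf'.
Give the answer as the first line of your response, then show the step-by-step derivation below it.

v0:inf,v1:5,v2:inf,v3:inf,v4:0,v5:inf,v6:14

step 1: dist = v0:inf,v1:5,v2:inf,v3:inf,v4:0,v5:inf,v6:14
step 2: dist = v0:inf,v1:5,v2:inf,v3:inf,v4:0,v5:inf,v6:14
step 3: dist = v0:inf,v1:5,v2:inf,v3:inf,v4:0,v5:inf,v6:14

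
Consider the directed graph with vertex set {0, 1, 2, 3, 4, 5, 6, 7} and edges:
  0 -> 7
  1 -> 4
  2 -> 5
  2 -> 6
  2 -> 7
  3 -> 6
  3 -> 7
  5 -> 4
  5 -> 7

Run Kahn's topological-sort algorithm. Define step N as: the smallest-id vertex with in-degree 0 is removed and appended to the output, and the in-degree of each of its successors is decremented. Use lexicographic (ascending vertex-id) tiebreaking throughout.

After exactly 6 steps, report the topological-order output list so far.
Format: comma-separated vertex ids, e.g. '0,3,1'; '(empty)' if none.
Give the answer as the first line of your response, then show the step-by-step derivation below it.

0,1,2,3,5,4

step 1: output 0; order=[0]; indeg=(0,0,0,0,2,1,2,3)
step 2: output 1; order=[0,1]; indeg=(0,0,0,0,1,1,2,3)
step 3: output 2; order=[0,1,2]; indeg=(0,0,0,0,1,0,1,2)
step 4: output 3; order=[0,1,2,3]; indeg=(0,0,0,0,1,0,0,1)
step 5: output 5; order=[0,1,2,3,5]; indeg=(0,0,0,0,0,0,0,0)
step 6: output 4; order=[0,1,2,3,5,4]; indeg=(0,0,0,0,0,0,0,0)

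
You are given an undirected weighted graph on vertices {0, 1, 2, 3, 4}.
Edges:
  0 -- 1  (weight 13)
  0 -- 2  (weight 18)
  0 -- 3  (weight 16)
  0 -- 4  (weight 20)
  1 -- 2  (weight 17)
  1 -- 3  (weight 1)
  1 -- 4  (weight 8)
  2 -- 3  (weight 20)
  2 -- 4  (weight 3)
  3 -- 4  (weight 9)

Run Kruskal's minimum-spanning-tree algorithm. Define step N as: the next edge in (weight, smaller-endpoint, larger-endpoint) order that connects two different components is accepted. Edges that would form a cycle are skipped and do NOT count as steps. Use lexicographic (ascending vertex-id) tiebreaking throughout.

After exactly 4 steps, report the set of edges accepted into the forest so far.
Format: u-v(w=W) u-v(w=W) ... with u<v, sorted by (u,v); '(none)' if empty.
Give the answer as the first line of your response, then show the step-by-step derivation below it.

0-1(w=13) 1-3(w=1) 1-4(w=8) 2-4(w=3)

step 1: add edge 1-3 (w=1); MST = {1-3(w=1)}
step 2: add edge 2-4 (w=3); MST = {1-3(w=1) 2-4(w=3)}
step 3: add edge 1-4 (w=8); MST = {1-3(w=1) 1-4(w=8) 2-4(w=3)}
step 4: add edge 0-1 (w=13); MST = {0-1(w=13) 1-3(w=1) 1-4(w=8) 2-4(w=3)}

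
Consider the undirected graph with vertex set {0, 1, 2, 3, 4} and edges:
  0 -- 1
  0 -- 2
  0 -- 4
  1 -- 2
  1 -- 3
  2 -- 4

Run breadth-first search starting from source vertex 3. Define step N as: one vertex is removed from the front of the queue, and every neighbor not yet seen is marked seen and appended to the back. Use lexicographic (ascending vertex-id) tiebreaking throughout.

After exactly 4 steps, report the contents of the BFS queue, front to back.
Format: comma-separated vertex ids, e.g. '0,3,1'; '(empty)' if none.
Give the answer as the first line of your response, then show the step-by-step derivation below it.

4

step 1: dequeue 3; queue=[1]; order=3
step 2: dequeue 1; queue=[0,2]; order=3,1
step 3: dequeue 0; queue=[2,4]; order=3,1,0
step 4: dequeue 2; queue=[4]; order=3,1,0,2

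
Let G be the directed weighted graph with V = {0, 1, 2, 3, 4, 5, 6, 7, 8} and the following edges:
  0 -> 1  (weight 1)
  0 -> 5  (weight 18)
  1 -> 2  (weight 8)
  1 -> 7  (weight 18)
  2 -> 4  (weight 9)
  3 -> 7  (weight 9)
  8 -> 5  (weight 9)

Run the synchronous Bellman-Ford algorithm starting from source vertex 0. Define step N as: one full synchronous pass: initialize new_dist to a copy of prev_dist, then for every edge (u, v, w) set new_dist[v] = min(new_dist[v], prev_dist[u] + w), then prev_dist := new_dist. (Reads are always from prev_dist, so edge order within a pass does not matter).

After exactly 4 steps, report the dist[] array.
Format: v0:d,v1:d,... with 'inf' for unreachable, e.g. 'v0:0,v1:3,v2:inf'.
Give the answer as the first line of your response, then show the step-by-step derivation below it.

v0:0,v1:1,v2:9,v3:inf,v4:18,v5:18,v6:inf,v7:19,v8:inf

step 1: dist = v0:0,v1:1,v2:inf,v3:inf,v4:inf,v5:18,v6:inf,v7:inf,v8:inf
step 2: dist = v0:0,v1:1,v2:9,v3:inf,v4:inf,v5:18,v6:inf,v7:19,v8:inf
step 3: dist = v0:0,v1:1,v2:9,v3:inf,v4:18,v5:18,v6:inf,v7:19,v8:inf
step 4: dist = v0:0,v1:1,v2:9,v3:inf,v4:18,v5:18,v6:inf,v7:19,v8:inf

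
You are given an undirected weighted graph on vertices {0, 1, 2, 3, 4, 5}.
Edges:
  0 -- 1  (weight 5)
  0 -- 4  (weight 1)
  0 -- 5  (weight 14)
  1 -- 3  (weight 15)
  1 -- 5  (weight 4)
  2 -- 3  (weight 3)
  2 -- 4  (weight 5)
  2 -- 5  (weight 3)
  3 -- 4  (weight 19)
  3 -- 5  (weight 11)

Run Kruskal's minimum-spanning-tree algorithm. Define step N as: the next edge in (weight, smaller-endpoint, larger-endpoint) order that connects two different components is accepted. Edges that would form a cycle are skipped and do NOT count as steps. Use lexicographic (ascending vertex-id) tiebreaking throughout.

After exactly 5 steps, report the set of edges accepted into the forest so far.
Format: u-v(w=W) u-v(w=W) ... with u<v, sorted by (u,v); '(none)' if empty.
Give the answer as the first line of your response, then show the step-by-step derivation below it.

0-1(w=5) 0-4(w=1) 1-5(w=4) 2-3(w=3) 2-5(w=3)

step 1: add edge 0-4 (w=1); MST = {0-4(w=1)}
step 2: add edge 2-3 (w=3); MST = {0-4(w=1) 2-3(w=3)}
step 3: add edge 2-5 (w=3); MST = {0-4(w=1) 2-3(w=3) 2-5(w=3)}
step 4: add edge 1-5 (w=4); MST = {0-4(w=1) 1-5(w=4) 2-3(w=3) 2-5(w=3)}
step 5: add edge 0-1 (w=5); MST = {0-1(w=5) 0-4(w=1) 1-5(w=4) 2-3(w=3) 2-5(w=3)}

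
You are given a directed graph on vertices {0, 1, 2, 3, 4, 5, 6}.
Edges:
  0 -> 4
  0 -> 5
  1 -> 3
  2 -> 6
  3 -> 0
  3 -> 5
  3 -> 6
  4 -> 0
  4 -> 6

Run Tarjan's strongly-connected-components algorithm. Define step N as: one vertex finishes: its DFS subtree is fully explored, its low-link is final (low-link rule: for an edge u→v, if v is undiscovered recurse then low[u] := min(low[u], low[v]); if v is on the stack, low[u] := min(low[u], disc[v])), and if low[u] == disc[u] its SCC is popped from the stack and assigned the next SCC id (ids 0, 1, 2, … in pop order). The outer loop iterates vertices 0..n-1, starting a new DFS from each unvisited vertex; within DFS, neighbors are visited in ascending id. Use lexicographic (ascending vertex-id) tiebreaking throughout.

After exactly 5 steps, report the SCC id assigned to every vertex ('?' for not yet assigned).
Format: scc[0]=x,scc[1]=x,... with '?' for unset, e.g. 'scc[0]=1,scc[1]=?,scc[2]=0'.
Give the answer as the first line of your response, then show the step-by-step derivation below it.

scc[0]=2,scc[1]=?,scc[2]=?,scc[3]=3,scc[4]=2,scc[5]=1,scc[6]=0

step 1: low=(low[0]=0,low[1]=?,low[2]=?,low[3]=?,low[4]=0,low[5]=?,low[6]=2); scc=(scc[0]=?,scc[1]=?,scc[2]=?,scc[3]=?,scc[4]=?,scc[5]=?,scc[6]=0)
step 2: low=(low[0]=0,low[1]=?,low[2]=?,low[3]=?,low[4]=0,low[5]=?,low[6]=2); scc=(scc[0]=?,scc[1]=?,scc[2]=?,scc[3]=?,scc[4]=?,scc[5]=?,scc[6]=0)
step 3: low=(low[0]=0,low[1]=?,low[2]=?,low[3]=?,low[4]=0,low[5]=3,low[6]=2); scc=(scc[0]=?,scc[1]=?,scc[2]=?,scc[3]=?,scc[4]=?,scc[5]=1,scc[6]=0)
step 4: low=(low[0]=0,low[1]=?,low[2]=?,low[3]=?,low[4]=0,low[5]=3,low[6]=2); scc=(scc[0]=2,scc[1]=?,scc[2]=?,scc[3]=?,scc[4]=2,scc[5]=1,scc[6]=0)
step 5: low=(low[0]=0,low[1]=4,low[2]=?,low[3]=5,low[4]=0,low[5]=3,low[6]=2); scc=(scc[0]=2,scc[1]=?,scc[2]=?,scc[3]=3,scc[4]=2,scc[5]=1,scc[6]=0)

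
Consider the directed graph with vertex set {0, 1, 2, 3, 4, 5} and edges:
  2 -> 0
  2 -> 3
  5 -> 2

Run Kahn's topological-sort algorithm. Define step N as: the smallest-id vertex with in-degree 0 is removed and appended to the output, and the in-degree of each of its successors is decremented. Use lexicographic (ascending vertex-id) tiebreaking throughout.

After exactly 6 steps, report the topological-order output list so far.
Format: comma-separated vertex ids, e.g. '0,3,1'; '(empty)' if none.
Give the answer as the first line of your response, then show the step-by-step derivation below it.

1,4,5,2,0,3

step 1: output 1; order=[1]; indeg=(1,0,1,1,0,0)
step 2: output 4; order=[1,4]; indeg=(1,0,1,1,0,0)
step 3: output 5; order=[1,4,5]; indeg=(1,0,0,1,0,0)
step 4: output 2; order=[1,4,5,2]; indeg=(0,0,0,0,0,0)
step 5: output 0; order=[1,4,5,2,0]; indeg=(0,0,0,0,0,0)
step 6: output 3; order=[1,4,5,2,0,3]; indeg=(0,0,0,0,0,0)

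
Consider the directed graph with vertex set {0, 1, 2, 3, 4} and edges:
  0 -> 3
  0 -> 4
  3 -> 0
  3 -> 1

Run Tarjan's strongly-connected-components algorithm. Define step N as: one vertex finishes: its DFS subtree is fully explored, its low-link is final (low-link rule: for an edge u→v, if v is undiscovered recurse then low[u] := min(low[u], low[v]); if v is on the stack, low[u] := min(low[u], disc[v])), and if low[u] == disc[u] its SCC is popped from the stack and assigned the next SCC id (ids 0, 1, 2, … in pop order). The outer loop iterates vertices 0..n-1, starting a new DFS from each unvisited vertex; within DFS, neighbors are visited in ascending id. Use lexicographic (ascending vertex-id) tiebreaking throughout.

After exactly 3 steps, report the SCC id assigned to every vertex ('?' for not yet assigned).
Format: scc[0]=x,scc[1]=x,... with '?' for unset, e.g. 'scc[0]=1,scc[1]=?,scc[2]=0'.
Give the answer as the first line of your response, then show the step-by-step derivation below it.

scc[0]=?,scc[1]=0,scc[2]=?,scc[3]=?,scc[4]=1

step 1: low=(low[0]=0,low[1]=2,low[2]=?,low[3]=0,low[4]=?); scc=(scc[0]=?,scc[1]=0,scc[2]=?,scc[3]=?,scc[4]=?)
step 2: low=(low[0]=0,low[1]=2,low[2]=?,low[3]=0,low[4]=?); scc=(scc[0]=?,scc[1]=0,scc[2]=?,scc[3]=?,scc[4]=?)
step 3: low=(low[0]=0,low[1]=2,low[2]=?,low[3]=0,low[4]=3); scc=(scc[0]=?,scc[1]=0,scc[2]=?,scc[3]=?,scc[4]=1)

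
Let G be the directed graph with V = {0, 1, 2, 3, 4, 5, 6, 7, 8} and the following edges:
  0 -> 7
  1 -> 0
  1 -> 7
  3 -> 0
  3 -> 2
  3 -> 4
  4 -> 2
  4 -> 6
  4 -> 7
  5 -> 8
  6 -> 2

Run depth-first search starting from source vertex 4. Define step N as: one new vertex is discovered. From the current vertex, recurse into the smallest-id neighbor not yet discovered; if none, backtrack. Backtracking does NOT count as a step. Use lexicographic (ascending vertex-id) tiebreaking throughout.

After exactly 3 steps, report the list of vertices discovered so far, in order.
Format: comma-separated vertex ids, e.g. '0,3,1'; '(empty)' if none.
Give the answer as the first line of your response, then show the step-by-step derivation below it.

4,2,6

step 1: discover 4; path=4; order=4
step 2: discover 2; path=4>2; order=4,2
step 3: discover 6; path=4>6; order=4,2,6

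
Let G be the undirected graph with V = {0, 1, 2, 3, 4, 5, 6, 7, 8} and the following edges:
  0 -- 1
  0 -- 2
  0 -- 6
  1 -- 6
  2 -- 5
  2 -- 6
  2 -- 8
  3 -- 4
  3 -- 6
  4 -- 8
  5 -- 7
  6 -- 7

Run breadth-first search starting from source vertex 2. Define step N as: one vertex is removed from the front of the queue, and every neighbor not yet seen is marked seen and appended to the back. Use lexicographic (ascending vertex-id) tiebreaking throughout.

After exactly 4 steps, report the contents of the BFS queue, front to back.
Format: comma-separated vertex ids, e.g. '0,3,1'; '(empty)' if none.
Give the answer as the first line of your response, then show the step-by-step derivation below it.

8,1,7,3

step 1: dequeue 2; queue=[0,5,6,8]; order=2
step 2: dequeue 0; queue=[5,6,8,1]; order=2,0
step 3: dequeue 5; queue=[6,8,1,7]; order=2,0,5
step 4: dequeue 6; queue=[8,1,7,3]; order=2,0,5,6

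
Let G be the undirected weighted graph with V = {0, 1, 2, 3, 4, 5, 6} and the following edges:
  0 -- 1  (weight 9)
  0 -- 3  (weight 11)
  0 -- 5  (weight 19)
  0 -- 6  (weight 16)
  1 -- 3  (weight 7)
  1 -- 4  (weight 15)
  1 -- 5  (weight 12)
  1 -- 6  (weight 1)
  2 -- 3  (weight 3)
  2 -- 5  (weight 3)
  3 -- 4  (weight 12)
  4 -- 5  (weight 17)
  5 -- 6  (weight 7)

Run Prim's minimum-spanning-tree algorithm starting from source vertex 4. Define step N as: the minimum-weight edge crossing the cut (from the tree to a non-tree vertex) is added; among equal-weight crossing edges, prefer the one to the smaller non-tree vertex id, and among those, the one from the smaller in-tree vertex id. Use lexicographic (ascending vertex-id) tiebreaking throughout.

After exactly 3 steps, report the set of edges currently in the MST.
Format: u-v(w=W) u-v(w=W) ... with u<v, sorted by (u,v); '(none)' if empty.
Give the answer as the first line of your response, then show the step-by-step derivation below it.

2-3(w=3) 2-5(w=3) 3-4(w=12)

step 1: add edge 3-4 (w=12); MST = {3-4(w=12)}
step 2: add edge 2-3 (w=3); MST = {2-3(w=3) 3-4(w=12)}
step 3: add edge 2-5 (w=3); MST = {2-3(w=3) 2-5(w=3) 3-4(w=12)}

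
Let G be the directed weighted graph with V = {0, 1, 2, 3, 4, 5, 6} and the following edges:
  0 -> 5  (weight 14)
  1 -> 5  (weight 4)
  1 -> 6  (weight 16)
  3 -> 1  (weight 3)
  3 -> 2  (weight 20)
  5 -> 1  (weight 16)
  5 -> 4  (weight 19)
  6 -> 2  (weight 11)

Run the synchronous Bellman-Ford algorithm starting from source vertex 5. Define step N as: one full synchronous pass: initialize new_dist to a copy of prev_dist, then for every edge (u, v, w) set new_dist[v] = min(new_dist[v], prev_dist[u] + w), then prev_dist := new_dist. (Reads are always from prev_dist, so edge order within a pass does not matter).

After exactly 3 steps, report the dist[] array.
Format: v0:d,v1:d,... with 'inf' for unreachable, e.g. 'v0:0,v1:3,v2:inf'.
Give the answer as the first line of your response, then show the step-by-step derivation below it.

v0:inf,v1:16,v2:43,v3:inf,v4:19,v5:0,v6:32

step 1: dist = v0:inf,v1:16,v2:inf,v3:inf,v4:19,v5:0,v6:inf
step 2: dist = v0:inf,v1:16,v2:inf,v3:inf,v4:19,v5:0,v6:32
step 3: dist = v0:inf,v1:16,v2:43,v3:inf,v4:19,v5:0,v6:32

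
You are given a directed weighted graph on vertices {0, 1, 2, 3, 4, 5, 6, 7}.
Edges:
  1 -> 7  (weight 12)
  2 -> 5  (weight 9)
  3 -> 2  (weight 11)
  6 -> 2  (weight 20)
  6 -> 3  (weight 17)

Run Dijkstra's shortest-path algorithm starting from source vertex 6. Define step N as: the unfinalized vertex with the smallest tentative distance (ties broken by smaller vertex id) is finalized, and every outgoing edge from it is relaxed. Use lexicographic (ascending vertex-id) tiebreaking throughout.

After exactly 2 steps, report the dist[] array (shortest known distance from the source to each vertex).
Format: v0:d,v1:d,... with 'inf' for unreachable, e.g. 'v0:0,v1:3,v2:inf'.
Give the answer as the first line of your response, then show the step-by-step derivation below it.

v0:inf,v1:inf,v2:20,v3:17,v4:inf,v5:inf,v6:0,v7:inf

step 1: dist = v0:inf,v1:inf,v2:20,v3:17,v4:inf,v5:inf,v6:0,v7:inf
step 2: dist = v0:inf,v1:inf,v2:20,v3:17,v4:inf,v5:inf,v6:0,v7:inf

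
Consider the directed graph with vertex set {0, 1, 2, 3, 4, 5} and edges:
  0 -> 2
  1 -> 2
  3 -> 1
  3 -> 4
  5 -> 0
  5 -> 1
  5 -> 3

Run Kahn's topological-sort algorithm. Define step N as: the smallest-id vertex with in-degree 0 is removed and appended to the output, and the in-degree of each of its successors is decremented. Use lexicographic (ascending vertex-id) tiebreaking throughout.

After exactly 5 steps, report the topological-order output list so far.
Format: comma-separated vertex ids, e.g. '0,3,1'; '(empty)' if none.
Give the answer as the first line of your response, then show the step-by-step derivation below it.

5,0,3,1,2

step 1: output 5; order=[5]; indeg=(0,1,2,0,1,0)
step 2: output 0; order=[5,0]; indeg=(0,1,1,0,1,0)
step 3: output 3; order=[5,0,3]; indeg=(0,0,1,0,0,0)
step 4: output 1; order=[5,0,3,1]; indeg=(0,0,0,0,0,0)
step 5: output 2; order=[5,0,3,1,2]; indeg=(0,0,0,0,0,0)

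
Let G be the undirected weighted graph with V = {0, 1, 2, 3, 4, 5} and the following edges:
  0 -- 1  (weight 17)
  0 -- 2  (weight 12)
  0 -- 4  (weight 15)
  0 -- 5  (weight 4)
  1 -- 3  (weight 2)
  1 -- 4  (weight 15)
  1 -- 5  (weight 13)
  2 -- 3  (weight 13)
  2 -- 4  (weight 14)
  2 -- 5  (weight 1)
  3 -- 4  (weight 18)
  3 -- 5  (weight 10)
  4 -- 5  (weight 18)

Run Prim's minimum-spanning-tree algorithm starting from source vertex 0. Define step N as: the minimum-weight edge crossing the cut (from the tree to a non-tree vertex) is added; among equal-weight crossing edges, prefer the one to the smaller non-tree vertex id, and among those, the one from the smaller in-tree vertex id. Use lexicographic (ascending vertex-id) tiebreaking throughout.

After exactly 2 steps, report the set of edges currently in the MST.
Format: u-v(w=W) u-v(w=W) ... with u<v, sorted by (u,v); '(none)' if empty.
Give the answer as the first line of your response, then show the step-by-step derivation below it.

0-5(w=4) 2-5(w=1)

step 1: add edge 0-5 (w=4); MST = {0-5(w=4)}
step 2: add edge 2-5 (w=1); MST = {0-5(w=4) 2-5(w=1)}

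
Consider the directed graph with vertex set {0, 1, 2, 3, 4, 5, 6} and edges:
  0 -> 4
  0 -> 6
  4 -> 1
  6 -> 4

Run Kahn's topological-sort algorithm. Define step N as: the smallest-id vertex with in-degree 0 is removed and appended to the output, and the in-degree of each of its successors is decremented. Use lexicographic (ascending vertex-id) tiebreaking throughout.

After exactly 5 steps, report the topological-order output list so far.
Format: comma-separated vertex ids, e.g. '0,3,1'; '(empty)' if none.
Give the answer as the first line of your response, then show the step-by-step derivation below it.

0,2,3,5,6

step 1: output 0; order=[0]; indeg=(0,1,0,0,1,0,0)
step 2: output 2; order=[0,2]; indeg=(0,1,0,0,1,0,0)
step 3: output 3; order=[0,2,3]; indeg=(0,1,0,0,1,0,0)
step 4: output 5; order=[0,2,3,5]; indeg=(0,1,0,0,1,0,0)
step 5: output 6; order=[0,2,3,5,6]; indeg=(0,1,0,0,0,0,0)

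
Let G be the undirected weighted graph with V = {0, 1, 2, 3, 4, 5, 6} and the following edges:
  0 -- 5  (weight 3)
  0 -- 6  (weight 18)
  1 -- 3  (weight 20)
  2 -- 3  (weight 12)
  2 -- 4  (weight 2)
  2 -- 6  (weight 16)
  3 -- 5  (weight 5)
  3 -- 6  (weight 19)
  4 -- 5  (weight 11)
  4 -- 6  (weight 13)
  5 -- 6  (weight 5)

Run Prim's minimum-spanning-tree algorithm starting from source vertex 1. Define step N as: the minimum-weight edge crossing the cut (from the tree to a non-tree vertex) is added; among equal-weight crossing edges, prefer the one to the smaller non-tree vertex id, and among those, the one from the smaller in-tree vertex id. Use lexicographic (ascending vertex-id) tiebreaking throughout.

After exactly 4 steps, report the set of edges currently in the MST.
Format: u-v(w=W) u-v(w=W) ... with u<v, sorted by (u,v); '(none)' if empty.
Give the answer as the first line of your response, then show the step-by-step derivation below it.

0-5(w=3) 1-3(w=20) 3-5(w=5) 5-6(w=5)

step 1: add edge 1-3 (w=20); MST = {1-3(w=20)}
step 2: add edge 3-5 (w=5); MST = {1-3(w=20) 3-5(w=5)}
step 3: add edge 0-5 (w=3); MST = {0-5(w=3) 1-3(w=20) 3-5(w=5)}
step 4: add edge 5-6 (w=5); MST = {0-5(w=3) 1-3(w=20) 3-5(w=5) 5-6(w=5)}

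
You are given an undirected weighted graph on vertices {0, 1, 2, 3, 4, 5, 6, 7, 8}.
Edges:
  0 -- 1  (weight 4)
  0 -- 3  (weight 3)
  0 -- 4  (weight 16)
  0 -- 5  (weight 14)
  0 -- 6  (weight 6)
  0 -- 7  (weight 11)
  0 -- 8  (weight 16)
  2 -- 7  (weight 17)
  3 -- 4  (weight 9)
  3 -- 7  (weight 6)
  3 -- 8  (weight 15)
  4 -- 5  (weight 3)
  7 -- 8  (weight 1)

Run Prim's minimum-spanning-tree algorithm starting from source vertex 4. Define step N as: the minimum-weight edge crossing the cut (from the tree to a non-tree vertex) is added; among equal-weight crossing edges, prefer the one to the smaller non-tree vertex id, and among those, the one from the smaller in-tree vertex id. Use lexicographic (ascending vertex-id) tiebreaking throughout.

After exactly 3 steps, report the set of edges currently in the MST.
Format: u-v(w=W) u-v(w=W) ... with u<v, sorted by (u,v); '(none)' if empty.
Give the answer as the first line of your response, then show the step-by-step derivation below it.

0-3(w=3) 3-4(w=9) 4-5(w=3)

step 1: add edge 4-5 (w=3); MST = {4-5(w=3)}
step 2: add edge 3-4 (w=9); MST = {3-4(w=9) 4-5(w=3)}
step 3: add edge 0-3 (w=3); MST = {0-3(w=3) 3-4(w=9) 4-5(w=3)}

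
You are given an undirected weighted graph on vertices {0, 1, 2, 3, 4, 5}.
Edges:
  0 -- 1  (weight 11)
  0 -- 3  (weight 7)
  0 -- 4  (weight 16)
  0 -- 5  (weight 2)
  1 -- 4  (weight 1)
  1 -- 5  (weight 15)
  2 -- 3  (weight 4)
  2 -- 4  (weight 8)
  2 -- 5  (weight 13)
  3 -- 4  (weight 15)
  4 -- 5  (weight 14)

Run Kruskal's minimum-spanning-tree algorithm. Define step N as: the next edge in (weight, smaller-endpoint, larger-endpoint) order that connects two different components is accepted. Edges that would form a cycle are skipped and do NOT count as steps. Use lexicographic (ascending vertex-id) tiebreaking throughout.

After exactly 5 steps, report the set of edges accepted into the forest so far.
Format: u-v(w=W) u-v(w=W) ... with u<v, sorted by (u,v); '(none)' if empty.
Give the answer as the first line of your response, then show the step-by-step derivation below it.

0-3(w=7) 0-5(w=2) 1-4(w=1) 2-3(w=4) 2-4(w=8)

step 1: add edge 1-4 (w=1); MST = {1-4(w=1)}
step 2: add edge 0-5 (w=2); MST = {0-5(w=2) 1-4(w=1)}
step 3: add edge 2-3 (w=4); MST = {0-5(w=2) 1-4(w=1) 2-3(w=4)}
step 4: add edge 0-3 (w=7); MST = {0-3(w=7) 0-5(w=2) 1-4(w=1) 2-3(w=4)}
step 5: add edge 2-4 (w=8); MST = {0-3(w=7) 0-5(w=2) 1-4(w=1) 2-3(w=4) 2-4(w=8)}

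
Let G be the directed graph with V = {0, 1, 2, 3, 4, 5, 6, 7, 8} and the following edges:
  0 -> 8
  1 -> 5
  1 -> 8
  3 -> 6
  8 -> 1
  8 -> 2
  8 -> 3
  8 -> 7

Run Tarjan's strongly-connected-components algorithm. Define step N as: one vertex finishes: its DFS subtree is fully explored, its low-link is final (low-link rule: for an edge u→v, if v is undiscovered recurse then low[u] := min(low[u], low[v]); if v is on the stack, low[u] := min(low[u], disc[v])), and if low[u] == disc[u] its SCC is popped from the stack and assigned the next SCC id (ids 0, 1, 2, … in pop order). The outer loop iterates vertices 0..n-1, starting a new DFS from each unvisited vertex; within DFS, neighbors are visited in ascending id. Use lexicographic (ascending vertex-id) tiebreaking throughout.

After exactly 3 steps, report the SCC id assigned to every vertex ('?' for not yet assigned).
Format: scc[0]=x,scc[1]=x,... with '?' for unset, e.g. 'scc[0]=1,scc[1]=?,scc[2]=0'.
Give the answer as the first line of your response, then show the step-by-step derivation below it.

scc[0]=?,scc[1]=?,scc[2]=1,scc[3]=?,scc[4]=?,scc[5]=0,scc[6]=?,scc[7]=?,scc[8]=?

step 1: low=(low[0]=0,low[1]=2,low[2]=?,low[3]=?,low[4]=?,low[5]=3,low[6]=?,low[7]=?,low[8]=1); scc=(scc[0]=?,scc[1]=?,scc[2]=?,scc[3]=?,scc[4]=?,scc[5]=0,scc[6]=?,scc[7]=?,scc[8]=?)
step 2: low=(low[0]=0,low[1]=1,low[2]=?,low[3]=?,low[4]=?,low[5]=3,low[6]=?,low[7]=?,low[8]=1); scc=(scc[0]=?,scc[1]=?,scc[2]=?,scc[3]=?,scc[4]=?,scc[5]=0,scc[6]=?,scc[7]=?,scc[8]=?)
step 3: low=(low[0]=0,low[1]=1,low[2]=4,low[3]=?,low[4]=?,low[5]=3,low[6]=?,low[7]=?,low[8]=1); scc=(scc[0]=?,scc[1]=?,scc[2]=1,scc[3]=?,scc[4]=?,scc[5]=0,scc[6]=?,scc[7]=?,scc[8]=?)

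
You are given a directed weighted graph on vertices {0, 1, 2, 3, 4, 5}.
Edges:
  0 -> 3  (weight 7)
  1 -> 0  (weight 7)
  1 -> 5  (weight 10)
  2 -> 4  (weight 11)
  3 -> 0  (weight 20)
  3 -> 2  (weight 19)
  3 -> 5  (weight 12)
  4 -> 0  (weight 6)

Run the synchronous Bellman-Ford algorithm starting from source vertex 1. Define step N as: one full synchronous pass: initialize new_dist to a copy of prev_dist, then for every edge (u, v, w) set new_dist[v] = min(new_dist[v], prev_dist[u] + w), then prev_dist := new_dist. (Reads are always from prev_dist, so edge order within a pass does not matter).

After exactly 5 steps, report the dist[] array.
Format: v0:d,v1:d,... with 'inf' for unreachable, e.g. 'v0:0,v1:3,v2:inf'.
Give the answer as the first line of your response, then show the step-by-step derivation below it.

v0:7,v1:0,v2:33,v3:14,v4:44,v5:10

step 1: dist = v0:7,v1:0,v2:inf,v3:inf,v4:inf,v5:10
step 2: dist = v0:7,v1:0,v2:inf,v3:14,v4:inf,v5:10
step 3: dist = v0:7,v1:0,v2:33,v3:14,v4:inf,v5:10
step 4: dist = v0:7,v1:0,v2:33,v3:14,v4:44,v5:10
step 5: dist = v0:7,v1:0,v2:33,v3:14,v4:44,v5:10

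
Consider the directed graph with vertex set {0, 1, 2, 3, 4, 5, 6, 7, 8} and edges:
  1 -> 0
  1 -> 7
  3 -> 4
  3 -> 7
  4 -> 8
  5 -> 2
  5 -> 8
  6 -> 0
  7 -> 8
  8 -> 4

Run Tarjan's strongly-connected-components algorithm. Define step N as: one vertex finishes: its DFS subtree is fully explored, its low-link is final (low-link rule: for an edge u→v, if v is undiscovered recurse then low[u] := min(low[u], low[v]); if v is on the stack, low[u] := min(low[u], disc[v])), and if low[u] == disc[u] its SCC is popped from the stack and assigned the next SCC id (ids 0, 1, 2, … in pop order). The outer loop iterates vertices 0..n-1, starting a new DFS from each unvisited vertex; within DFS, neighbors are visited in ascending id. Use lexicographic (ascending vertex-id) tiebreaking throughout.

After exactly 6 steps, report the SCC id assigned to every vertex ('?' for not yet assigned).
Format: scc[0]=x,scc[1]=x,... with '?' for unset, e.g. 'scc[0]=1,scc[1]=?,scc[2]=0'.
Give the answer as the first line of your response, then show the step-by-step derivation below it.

scc[0]=0,scc[1]=3,scc[2]=4,scc[3]=?,scc[4]=1,scc[5]=?,scc[6]=?,scc[7]=2,scc[8]=1

step 1: low=(low[0]=0,low[1]=?,low[2]=?,low[3]=?,low[4]=?,low[5]=?,low[6]=?,low[7]=?,low[8]=?); scc=(scc[0]=0,scc[1]=?,scc[2]=?,scc[3]=?,scc[4]=?,scc[5]=?,scc[6]=?,scc[7]=?,scc[8]=?)
step 2: low=(low[0]=0,low[1]=1,low[2]=?,low[3]=?,low[4]=3,low[5]=?,low[6]=?,low[7]=2,low[8]=3); scc=(scc[0]=0,scc[1]=?,scc[2]=?,scc[3]=?,scc[4]=?,scc[5]=?,scc[6]=?,scc[7]=?,scc[8]=?)
step 3: low=(low[0]=0,low[1]=1,low[2]=?,low[3]=?,low[4]=3,low[5]=?,low[6]=?,low[7]=2,low[8]=3); scc=(scc[0]=0,scc[1]=?,scc[2]=?,scc[3]=?,scc[4]=1,scc[5]=?,scc[6]=?,scc[7]=?,scc[8]=1)
step 4: low=(low[0]=0,low[1]=1,low[2]=?,low[3]=?,low[4]=3,low[5]=?,low[6]=?,low[7]=2,low[8]=3); scc=(scc[0]=0,scc[1]=?,scc[2]=?,scc[3]=?,scc[4]=1,scc[5]=?,scc[6]=?,scc[7]=2,scc[8]=1)
step 5: low=(low[0]=0,low[1]=1,low[2]=?,low[3]=?,low[4]=3,low[5]=?,low[6]=?,low[7]=2,low[8]=3); scc=(scc[0]=0,scc[1]=3,scc[2]=?,scc[3]=?,scc[4]=1,scc[5]=?,scc[6]=?,scc[7]=2,scc[8]=1)
step 6: low=(low[0]=0,low[1]=1,low[2]=5,low[3]=?,low[4]=3,low[5]=?,low[6]=?,low[7]=2,low[8]=3); scc=(scc[0]=0,scc[1]=3,scc[2]=4,scc[3]=?,scc[4]=1,scc[5]=?,scc[6]=?,scc[7]=2,scc[8]=1)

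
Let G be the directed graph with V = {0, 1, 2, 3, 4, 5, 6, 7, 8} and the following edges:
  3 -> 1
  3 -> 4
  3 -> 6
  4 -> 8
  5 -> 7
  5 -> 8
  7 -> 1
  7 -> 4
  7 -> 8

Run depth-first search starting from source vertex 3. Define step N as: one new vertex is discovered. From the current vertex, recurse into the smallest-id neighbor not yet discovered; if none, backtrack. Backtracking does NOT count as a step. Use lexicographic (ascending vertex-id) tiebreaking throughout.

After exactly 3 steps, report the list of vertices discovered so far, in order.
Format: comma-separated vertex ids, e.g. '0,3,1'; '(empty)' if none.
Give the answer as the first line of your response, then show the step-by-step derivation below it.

3,1,4

step 1: discover 3; path=3; order=3
step 2: discover 1; path=3>1; order=3,1
step 3: discover 4; path=3>4; order=3,1,4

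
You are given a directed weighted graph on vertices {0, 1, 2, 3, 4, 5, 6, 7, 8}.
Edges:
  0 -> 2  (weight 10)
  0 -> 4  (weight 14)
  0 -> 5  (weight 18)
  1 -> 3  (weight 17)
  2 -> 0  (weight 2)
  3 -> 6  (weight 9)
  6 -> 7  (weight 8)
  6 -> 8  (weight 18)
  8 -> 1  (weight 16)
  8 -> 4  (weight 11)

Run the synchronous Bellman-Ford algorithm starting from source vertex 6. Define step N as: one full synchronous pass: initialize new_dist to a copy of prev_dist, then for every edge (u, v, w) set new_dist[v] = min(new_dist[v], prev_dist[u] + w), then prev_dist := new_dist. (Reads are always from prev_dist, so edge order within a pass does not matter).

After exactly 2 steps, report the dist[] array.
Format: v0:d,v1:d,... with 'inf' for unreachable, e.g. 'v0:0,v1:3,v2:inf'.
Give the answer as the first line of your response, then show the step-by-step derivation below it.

v0:inf,v1:34,v2:inf,v3:inf,v4:29,v5:inf,v6:0,v7:8,v8:18

step 1: dist = v0:inf,v1:inf,v2:inf,v3:inf,v4:inf,v5:inf,v6:0,v7:8,v8:18
step 2: dist = v0:inf,v1:34,v2:inf,v3:inf,v4:29,v5:inf,v6:0,v7:8,v8:18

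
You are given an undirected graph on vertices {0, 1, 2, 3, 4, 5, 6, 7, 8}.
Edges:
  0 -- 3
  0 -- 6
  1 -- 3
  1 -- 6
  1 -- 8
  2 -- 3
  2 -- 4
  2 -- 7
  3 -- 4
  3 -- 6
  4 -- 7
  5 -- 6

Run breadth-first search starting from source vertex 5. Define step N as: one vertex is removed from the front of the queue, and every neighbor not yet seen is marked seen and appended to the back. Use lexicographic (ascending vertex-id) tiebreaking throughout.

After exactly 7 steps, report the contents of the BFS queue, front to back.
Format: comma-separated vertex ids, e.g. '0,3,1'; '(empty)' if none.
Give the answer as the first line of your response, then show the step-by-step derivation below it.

4,7

step 1: dequeue 5; queue=[6]; order=5
step 2: dequeue 6; queue=[0,1,3]; order=5,6
step 3: dequeue 0; queue=[1,3]; order=5,6,0
step 4: dequeue 1; queue=[3,8]; order=5,6,0,1
step 5: dequeue 3; queue=[8,2,4]; order=5,6,0,1,3
step 6: dequeue 8; queue=[2,4]; order=5,6,0,1,3,8
step 7: dequeue 2; queue=[4,7]; order=5,6,0,1,3,8,2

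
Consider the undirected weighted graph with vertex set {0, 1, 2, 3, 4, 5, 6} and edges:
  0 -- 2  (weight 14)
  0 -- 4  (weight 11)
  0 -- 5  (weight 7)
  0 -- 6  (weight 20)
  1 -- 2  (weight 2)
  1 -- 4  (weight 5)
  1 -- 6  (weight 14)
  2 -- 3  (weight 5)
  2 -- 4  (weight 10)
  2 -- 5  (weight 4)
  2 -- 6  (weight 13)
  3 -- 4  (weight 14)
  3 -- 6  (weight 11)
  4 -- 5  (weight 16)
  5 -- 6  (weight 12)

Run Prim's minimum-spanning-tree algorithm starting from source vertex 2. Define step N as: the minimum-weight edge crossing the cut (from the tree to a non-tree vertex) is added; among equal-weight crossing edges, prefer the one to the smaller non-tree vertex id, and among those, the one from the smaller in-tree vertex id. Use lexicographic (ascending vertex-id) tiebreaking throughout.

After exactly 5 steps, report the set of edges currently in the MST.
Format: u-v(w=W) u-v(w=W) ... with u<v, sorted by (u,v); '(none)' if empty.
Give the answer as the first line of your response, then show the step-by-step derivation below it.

0-5(w=7) 1-2(w=2) 1-4(w=5) 2-3(w=5) 2-5(w=4)

step 1: add edge 1-2 (w=2); MST = {1-2(w=2)}
step 2: add edge 2-5 (w=4); MST = {1-2(w=2) 2-5(w=4)}
step 3: add edge 2-3 (w=5); MST = {1-2(w=2) 2-3(w=5) 2-5(w=4)}
step 4: add edge 1-4 (w=5); MST = {1-2(w=2) 1-4(w=5) 2-3(w=5) 2-5(w=4)}
step 5: add edge 0-5 (w=7); MST = {0-5(w=7) 1-2(w=2) 1-4(w=5) 2-3(w=5) 2-5(w=4)}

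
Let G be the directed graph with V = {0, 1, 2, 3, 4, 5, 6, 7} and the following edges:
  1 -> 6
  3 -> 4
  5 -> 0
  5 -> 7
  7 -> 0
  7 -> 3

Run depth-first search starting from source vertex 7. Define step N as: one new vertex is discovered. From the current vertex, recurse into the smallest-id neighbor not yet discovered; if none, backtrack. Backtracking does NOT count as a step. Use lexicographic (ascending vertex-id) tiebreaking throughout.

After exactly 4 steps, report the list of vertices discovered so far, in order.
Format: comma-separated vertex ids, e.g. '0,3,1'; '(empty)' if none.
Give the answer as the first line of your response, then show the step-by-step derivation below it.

7,0,3,4

step 1: discover 7; path=7; order=7
step 2: discover 0; path=7>0; order=7,0
step 3: discover 3; path=7>3; order=7,0,3
step 4: discover 4; path=7>3>4; order=7,0,3,4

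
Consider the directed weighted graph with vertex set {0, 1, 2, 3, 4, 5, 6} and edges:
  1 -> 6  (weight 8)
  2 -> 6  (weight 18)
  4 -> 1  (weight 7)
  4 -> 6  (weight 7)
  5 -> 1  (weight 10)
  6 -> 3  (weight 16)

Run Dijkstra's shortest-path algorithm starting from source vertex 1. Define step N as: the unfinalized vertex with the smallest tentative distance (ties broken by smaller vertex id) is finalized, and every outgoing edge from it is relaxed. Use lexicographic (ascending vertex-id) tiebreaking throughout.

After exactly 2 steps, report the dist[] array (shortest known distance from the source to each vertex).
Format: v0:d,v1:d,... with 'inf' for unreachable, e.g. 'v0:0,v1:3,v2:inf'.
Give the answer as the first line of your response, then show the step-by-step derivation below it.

v0:inf,v1:0,v2:inf,v3:24,v4:inf,v5:inf,v6:8

step 1: dist = v0:inf,v1:0,v2:inf,v3:inf,v4:inf,v5:inf,v6:8
step 2: dist = v0:inf,v1:0,v2:inf,v3:24,v4:inf,v5:inf,v6:8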